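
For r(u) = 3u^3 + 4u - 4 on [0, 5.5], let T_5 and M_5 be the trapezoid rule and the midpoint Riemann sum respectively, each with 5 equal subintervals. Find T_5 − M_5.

T_5 = 752.24875.
M_5 = 711.0709375.
T_5 − M_5 = 41.1778125.

41.1778125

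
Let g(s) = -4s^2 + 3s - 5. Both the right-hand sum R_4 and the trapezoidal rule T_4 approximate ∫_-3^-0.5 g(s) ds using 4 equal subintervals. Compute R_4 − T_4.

R_4 = -48.828125.
T_4 = -62.109375.
R_4 − T_4 = 13.28125.

13.28125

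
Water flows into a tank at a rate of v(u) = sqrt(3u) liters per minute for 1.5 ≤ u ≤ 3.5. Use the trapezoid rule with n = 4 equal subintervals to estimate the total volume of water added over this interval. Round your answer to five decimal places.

Δu = (3.5 − 1.5)/4 = 0.5.
v(1.5) ≈ 2.12132, v(2) ≈ 2.44949, v(2.5) ≈ 2.73861, v(3) ≈ 3.00000, v(3.5) ≈ 3.24037.
T_4 = (Δu/2)·[v(u_0) + 2v(u_1) + 2v(u_2) + 2v(u_3) + v(u_4)].
Sum ≈ 5.43447.

5.43447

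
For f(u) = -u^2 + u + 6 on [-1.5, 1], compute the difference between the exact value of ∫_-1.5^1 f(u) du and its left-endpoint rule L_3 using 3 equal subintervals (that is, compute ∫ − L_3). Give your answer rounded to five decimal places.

1.85185

Exact integral: ∫_-1.5^1 f(u) du ≈ 12.9166667.
L_3 ≈ 11.0648148.
Error ≈ 12.9166667 − 11.0648148 ≈ 1.85185.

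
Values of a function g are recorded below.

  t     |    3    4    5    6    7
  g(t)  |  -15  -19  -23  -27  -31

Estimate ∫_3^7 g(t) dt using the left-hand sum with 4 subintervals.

Δt = 1.
Sum = 1·[(-15) + (-19) + (-23) + (-27)] = -84.

-84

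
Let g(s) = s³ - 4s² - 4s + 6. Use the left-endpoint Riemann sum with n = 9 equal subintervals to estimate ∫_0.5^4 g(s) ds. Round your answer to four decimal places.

-28.8876

Δs = (4 − 0.5)/9 = 7/18.
Left endpoints: 0.5, 8/9, 23/18, 5/3, 37/18, 22/9, 17/6, 29/9, 65/18.
g(0.5) = 3.125, g(8/9) = -10/729, g(23/18) = -20737/5832, g(5/3) = -193/27, g(37/18) = -60875/5832, g(22/9) = -9530/729, g(17/6) = -3175/216, g(29/9) = -10909/729, g(65/18) = -78823/5832.
Sum = Δs · [g(0.5) + g(8/9) + g(23/18) + ...].
Sum ≈ -28.8876.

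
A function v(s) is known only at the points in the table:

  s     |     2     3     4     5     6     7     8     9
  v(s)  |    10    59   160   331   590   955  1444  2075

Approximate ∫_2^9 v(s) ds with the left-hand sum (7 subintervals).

Δs = 1.
Sum = 1·[10 + 59 + 160 + 331 + 590 + 955 + 1444] = 3549.

3549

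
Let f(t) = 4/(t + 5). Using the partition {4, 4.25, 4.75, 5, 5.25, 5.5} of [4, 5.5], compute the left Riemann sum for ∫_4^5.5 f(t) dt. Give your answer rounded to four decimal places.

Subinterval widths: 0.25, 0.5, 0.25, 0.25, 0.25.
Left endpoints: 4, 4.25, 4.75, 5, 5.25.
f(4) = 4/9, f(4.25) = 16/37, f(4.75) = 16/39, f(5) = 0.4, f(5.25) = 16/41.
Sum = Σ Δt_i · f(t_i).
Sum ≈ 0.6275.

0.6275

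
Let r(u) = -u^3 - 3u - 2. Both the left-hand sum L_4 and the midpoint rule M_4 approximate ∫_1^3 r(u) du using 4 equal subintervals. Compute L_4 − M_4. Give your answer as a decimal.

L_4 = -28.5.
M_4 = -35.75.
L_4 − M_4 = 7.25.

7.25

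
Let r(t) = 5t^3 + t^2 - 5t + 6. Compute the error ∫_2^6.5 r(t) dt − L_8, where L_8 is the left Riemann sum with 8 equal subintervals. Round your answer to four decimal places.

Exact integral: ∫_2^6.5 r(t) dt = 2231.578125.
L_8 ≈ 1867.572510.
Error ≈ 2231.578125 − 1867.572510 ≈ 364.0056.

364.0056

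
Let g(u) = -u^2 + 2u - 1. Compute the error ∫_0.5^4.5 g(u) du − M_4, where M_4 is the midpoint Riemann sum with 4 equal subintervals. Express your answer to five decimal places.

-0.33333

Exact integral: ∫_0.5^4.5 g(u) du ≈ -14.3333333.
M_4 = -14.
Error ≈ -14.3333333 − (-14) ≈ -0.33333.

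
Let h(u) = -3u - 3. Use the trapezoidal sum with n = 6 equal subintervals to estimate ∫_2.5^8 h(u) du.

Δu = (8 − 2.5)/6 = 11/12.
h(2.5) = -10.5, h(41/12) = -13.25, h(13/3) = -16, h(5.25) = -18.75, h(37/6) = -21.5, h(85/12) = -24.25, h(8) = -27.
T_6 = (Δu/2)·[h(u_0) + 2h(u_1) + ... + 2h(u_{5}) + h(u_6)].
Sum = -103.125.

-103.125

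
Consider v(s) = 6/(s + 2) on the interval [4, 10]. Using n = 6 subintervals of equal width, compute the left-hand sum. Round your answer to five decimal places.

Δs = (10 − 4)/6 = 1.
Left endpoints: 4, 5, 6, 7, 8, 9.
v(4) = 1, v(5) = 6/7, v(6) = 0.75, v(7) = 2/3, v(8) = 0.6, v(9) = 6/11.
Sum = Δs · [v(4) + v(5) + v(6) + ...].
Sum ≈ 4.41926.

4.41926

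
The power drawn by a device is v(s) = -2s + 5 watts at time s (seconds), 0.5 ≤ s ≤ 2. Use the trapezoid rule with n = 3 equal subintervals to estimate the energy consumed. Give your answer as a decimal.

Δs = (2 − 0.5)/3 = 0.5.
v(0.5) = 4, v(1) = 3, v(1.5) = 2, v(2) = 1.
T_3 = (Δs/2)·[v(s_0) + 2v(s_1) + 2v(s_2) + v(s_3)].
Sum = 3.75.

3.75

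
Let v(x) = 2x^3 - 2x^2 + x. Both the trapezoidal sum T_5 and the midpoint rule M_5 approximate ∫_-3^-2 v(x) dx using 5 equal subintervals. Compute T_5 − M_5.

-0.17

T_5 = -47.78.
M_5 = -47.61.
T_5 − M_5 = -0.17.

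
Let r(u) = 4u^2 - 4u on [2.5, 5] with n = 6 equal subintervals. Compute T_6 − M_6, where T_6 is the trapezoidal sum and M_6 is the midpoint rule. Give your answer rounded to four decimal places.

0.4340

T_6 ≈ 108.622685.
M_6 ≈ 108.188657.
T_6 − M_6 ≈ 0.4340.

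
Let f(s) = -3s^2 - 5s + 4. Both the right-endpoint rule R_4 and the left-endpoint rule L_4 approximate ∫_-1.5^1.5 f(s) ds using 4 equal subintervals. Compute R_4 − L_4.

-11.25

R_4 = -1.21875.
L_4 = 10.03125.
R_4 − L_4 = -11.25.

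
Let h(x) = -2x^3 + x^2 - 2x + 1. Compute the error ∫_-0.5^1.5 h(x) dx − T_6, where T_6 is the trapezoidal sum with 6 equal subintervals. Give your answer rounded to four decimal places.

0.0741

Exact integral: ∫_-0.5^1.5 h(x) dx ≈ -1.333333.
T_6 ≈ -1.407407.
Error ≈ -1.333333 − (-1.407407) ≈ 0.0741.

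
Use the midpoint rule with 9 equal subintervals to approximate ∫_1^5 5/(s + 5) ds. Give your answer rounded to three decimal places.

Δs = (5 − 1)/9 = 4/9.
Midpoints: 11/9, 5/3, 19/9, 23/9, 3, 31/9, 35/9, 13/3, 43/9.
f(11/9) = 45/56, f(5/3) = 0.75, f(19/9) = 0.703125, f(23/9) = 45/68, f(3) = 0.625, f(31/9) = 45/76, f(35/9) = 0.5625, f(13/3) = 15/28, f(43/9) = 45/88.
Sum = Δs · [f(11/9) + f(5/3) + f(19/9) + ...].
Sum ≈ 2.553.

2.553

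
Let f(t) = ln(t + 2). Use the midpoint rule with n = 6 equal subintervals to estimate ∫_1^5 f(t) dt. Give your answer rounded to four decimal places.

6.3290

Δt = (5 − 1)/6 = 2/3.
Midpoints: 4/3, 2, 8/3, 10/3, 4, 14/3.
f(4/3) ≈ 1.2040, f(2) ≈ 1.3863, f(8/3) ≈ 1.5404, f(10/3) ≈ 1.6740, f(4) ≈ 1.7918, f(14/3) ≈ 1.8971.
Sum = Δt · [f(4/3) + f(2) + f(8/3) + ...].
Sum ≈ 6.3290.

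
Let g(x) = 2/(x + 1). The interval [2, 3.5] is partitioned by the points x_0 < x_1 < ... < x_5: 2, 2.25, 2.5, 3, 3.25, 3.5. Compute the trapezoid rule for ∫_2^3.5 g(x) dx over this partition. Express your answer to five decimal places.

0.81217

Subinterval widths: 0.25, 0.25, 0.5, 0.25, 0.25.
g(2) = 2/3, g(2.25) = 8/13, g(2.5) = 4/7, g(3) = 0.5, g(3.25) = 8/17, g(3.5) = 4/9.
On each subinterval the trapezoid contributes (Δx_i/2)·[g(x_{i-1}) + g(x_i)].
Sum ≈ 0.81217.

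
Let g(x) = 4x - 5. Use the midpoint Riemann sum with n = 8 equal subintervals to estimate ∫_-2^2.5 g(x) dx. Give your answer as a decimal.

Δx = (2.5 − (-2))/8 = 0.5625.
Midpoints: -1.71875, -1.15625, -0.59375, -0.03125, 0.53125, 1.09375, 1.65625, 2.21875.
g(-1.71875) = -11.875, g(-1.15625) = -9.625, g(-0.59375) = -7.375, g(-0.03125) = -5.125, g(0.53125) = -2.875, g(1.09375) = -0.625, g(1.65625) = 1.625, g(2.21875) = 3.875.
Sum = Δx · [g(-1.71875) + g(-1.15625) + g(-0.59375) + ...].
Sum = -18.

-18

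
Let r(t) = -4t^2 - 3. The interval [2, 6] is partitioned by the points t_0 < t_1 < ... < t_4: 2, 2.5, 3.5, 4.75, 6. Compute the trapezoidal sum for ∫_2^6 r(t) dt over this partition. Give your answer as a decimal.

Subinterval widths: 0.5, 1, 1.25, 1.25.
r(2) = -19, r(2.5) = -28, r(3.5) = -52, r(4.75) = -93.25, r(6) = -147.
On each subinterval the trapezoid contributes (Δt_i/2)·[r(t_{i-1}) + r(t_i)].
Sum = -292.6875.

-292.6875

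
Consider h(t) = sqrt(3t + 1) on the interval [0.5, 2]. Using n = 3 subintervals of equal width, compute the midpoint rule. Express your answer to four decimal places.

Δt = (2 − 0.5)/3 = 0.5.
Midpoints: 0.75, 1.25, 1.75.
h(0.75) ≈ 1.8028, h(1.25) ≈ 2.1794, h(1.75) ≈ 2.5000.
Sum = Δt · [h(0.75) + h(1.25) + h(1.75)].
Sum ≈ 3.2411.

3.2411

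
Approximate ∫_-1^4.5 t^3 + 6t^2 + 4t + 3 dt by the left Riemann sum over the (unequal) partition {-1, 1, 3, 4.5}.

Subinterval widths: 2, 2, 1.5.
Left endpoints: -1, 1, 3.
f(-1) = 4, f(1) = 14, f(3) = 96.
Sum = Σ Δt_i · f(t_i).
Sum = 180.

180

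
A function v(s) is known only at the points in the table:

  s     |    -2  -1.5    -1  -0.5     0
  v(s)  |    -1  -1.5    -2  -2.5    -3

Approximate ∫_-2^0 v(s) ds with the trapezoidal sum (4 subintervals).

Δs = 0.5.
T_4 = (0.5/2)·[(-1) + 2·(-1.5) + 2·(-2) + 2·(-2.5) + (-3)] = -4.

-4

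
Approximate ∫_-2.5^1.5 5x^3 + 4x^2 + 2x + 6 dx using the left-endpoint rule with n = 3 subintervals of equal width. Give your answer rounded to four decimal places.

Δx = (1.5 − (-2.5))/3 = 4/3.
Left endpoints: -2.5, -7/6, 1/6.
f(-2.5) = -52.125, f(-7/6) = 253/216, f(1/6) = 1397/216.
Sum = Δx · [f(-2.5) + f(-7/6) + f(1/6)].
Sum ≈ -59.3148.

-59.3148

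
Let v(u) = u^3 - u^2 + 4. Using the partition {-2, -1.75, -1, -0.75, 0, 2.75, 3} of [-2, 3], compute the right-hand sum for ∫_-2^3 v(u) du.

57.04296875

Subinterval widths: 0.25, 0.75, 0.25, 0.75, 2.75, 0.25.
Right endpoints: -1.75, -1, -0.75, 0, 2.75, 3.
v(-1.75) = -4.421875, v(-1) = 2, v(-0.75) = 3.015625, v(0) = 4, v(2.75) = 17.234375, v(3) = 22.
Sum = Σ Δu_i · v(u_i).
Sum = 57.04296875.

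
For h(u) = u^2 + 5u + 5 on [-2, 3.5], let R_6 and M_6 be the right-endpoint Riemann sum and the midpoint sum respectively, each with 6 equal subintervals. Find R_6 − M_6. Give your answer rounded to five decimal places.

R_6 ≈ 82.2390046.
M_6 ≈ 64.6982060.
R_6 − M_6 ≈ 17.54080.

17.54080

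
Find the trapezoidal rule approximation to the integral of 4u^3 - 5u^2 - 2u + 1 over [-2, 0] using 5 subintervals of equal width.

-24.24

Δu = (0 − (-2))/5 = 0.4.
f(-2) = -47, f(-1.6) = -24.984, f(-1.2) = -10.712, f(-0.8) = -2.648, f(-0.4) = 0.744, f(0) = 1.
T_5 = (Δu/2)·[f(u_0) + 2f(u_1) + ... + 2f(u_{4}) + f(u_5)].
Sum = -24.24.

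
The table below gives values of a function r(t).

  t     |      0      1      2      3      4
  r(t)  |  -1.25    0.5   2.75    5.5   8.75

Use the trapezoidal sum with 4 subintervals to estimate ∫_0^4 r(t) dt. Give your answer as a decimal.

Δt = 1.
T_4 = (1/2)·[(-1.25) + 2·0.5 + 2·2.75 + 2·5.5 + 8.75] = 12.5.

12.5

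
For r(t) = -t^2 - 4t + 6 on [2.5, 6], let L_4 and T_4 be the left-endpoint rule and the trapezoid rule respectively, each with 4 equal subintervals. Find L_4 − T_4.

L_4 = -86.59765625.
T_4 = -105.73828125.
L_4 − T_4 = 19.140625.

19.140625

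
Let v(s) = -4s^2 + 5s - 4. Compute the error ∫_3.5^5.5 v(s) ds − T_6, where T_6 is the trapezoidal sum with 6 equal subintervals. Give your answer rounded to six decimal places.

0.148148

Exact integral: ∫_3.5^5.5 v(s) ds ≈ -127.66666667.
T_6 ≈ -127.81481481.
Error ≈ -127.66666667 − (-127.81481481) ≈ 0.148148.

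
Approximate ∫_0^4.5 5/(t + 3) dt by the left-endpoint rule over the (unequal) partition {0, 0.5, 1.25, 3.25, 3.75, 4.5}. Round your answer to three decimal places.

Subinterval widths: 0.5, 0.75, 2, 0.5, 0.75.
Left endpoints: 0, 0.5, 1.25, 3.25, 3.75.
f(0) = 5/3, f(0.5) = 10/7, f(1.25) = 20/17, f(3.25) = 0.8, f(3.75) = 20/27.
Sum = Σ Δt_i · f(t_i).
Sum ≈ 5.213.

5.213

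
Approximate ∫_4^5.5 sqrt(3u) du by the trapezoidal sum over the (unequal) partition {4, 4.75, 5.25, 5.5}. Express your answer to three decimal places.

Subinterval widths: 0.75, 0.5, 0.25.
f(4) ≈ 3.464, f(4.75) ≈ 3.775, f(5.25) ≈ 3.969, f(5.5) ≈ 4.062.
On each subinterval the trapezoid contributes (Δu_i/2)·[f(u_{i-1}) + f(u_i)].
Sum ≈ 5.654.

5.654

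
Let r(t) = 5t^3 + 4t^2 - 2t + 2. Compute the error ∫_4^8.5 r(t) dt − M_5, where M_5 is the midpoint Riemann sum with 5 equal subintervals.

29.6915625

Exact integral: ∫_4^8.5 r(t) dt = 6891.328125.
M_5 = 6861.6365625.
Error = 6891.328125 − 6861.6365625 = 29.6915625.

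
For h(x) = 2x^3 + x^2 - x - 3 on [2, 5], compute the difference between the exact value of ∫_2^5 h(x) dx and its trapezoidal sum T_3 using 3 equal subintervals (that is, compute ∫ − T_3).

Exact integral: ∫_2^5 h(x) dx = 324.
T_3 = 335.
Error = 324 − 335 = -11.

-11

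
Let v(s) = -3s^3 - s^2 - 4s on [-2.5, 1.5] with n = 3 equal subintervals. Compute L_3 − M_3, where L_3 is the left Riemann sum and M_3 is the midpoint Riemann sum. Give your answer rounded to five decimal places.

L_3 ≈ 77.3148148.
M_3 ≈ 25.0925926.
L_3 − M_3 ≈ 52.22222.

52.22222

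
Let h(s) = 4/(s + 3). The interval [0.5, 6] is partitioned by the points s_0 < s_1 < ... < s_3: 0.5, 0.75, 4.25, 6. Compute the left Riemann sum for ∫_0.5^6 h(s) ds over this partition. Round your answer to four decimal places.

Subinterval widths: 0.25, 3.5, 1.75.
Left endpoints: 0.5, 0.75, 4.25.
h(0.5) = 8/7, h(0.75) = 16/15, h(4.25) = 16/29.
Sum = Σ Δs_i · h(s_i).
Sum ≈ 4.9846.

4.9846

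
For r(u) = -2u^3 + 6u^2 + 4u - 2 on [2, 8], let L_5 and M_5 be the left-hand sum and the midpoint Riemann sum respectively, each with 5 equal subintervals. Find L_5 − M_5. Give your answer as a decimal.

L_5 = -584.16.
M_5 = -906.72.
L_5 − M_5 = 322.56.

322.56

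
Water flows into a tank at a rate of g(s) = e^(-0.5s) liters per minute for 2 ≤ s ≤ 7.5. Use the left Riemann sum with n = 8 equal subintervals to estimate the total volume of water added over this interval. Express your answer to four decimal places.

0.8139

Δs = (7.5 − 2)/8 = 0.6875.
Left endpoints: 2, 2.6875, 3.375, 4.0625, 4.75, 5.4375, 6.125, 6.8125.
g(2) ≈ 0.3679, g(2.6875) ≈ 0.2609, g(3.375) ≈ 0.1850, g(4.0625) ≈ 0.1312, g(4.75) ≈ 0.0930, g(5.4375) ≈ 0.0660, g(6.125) ≈ 0.0468, g(6.8125) ≈ 0.0332.
Sum = Δs · [g(2) + g(2.6875) + g(3.375) + ...].
Sum ≈ 0.8139.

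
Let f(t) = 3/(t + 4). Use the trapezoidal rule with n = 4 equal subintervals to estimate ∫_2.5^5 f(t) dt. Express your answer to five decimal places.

0.97737

Δt = (5 − 2.5)/4 = 0.625.
f(2.5) = 6/13, f(3.125) = 8/19, f(3.75) = 12/31, f(4.375) = 24/67, f(5) = 1/3.
T_4 = (Δt/2)·[f(t_0) + 2f(t_1) + 2f(t_2) + 2f(t_3) + f(t_4)].
Sum ≈ 0.97737.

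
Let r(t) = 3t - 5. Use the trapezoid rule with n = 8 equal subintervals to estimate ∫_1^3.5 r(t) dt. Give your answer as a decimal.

4.375

Δt = (3.5 − 1)/8 = 0.3125.
r(1) = -2, r(1.3125) = -1.0625, r(1.625) = -0.125, r(1.9375) = 0.8125, r(2.25) = 1.75, r(2.5625) = 2.6875, r(2.875) = 3.625, r(3.1875) = 4.5625, r(3.5) = 5.5.
T_8 = (Δt/2)·[r(t_0) + 2r(t_1) + ... + 2r(t_{7}) + r(t_8)].
Sum = 4.375.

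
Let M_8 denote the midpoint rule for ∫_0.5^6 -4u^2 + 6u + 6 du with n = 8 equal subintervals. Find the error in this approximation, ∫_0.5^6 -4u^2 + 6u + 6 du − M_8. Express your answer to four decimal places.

-0.8665

Exact integral: ∫_0.5^6 f(u) du ≈ -147.583333.
M_8 ≈ -146.716797.
Error ≈ -147.583333 − (-146.716797) ≈ -0.8665.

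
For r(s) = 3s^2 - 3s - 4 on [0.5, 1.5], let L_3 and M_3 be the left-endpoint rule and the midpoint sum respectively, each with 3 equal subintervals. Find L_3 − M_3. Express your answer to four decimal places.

L_3 ≈ -4.194444.
M_3 ≈ -3.777778.
L_3 − M_3 ≈ -0.4167.

-0.4167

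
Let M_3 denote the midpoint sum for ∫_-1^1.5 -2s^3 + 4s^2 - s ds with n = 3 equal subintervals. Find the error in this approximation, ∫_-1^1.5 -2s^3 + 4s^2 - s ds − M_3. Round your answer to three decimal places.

Exact integral: ∫_-1^1.5 f(s) ds ≈ 3.17708.
M_3 ≈ 2.81539.
Error ≈ 3.17708 − 2.81539 ≈ 0.362.

0.362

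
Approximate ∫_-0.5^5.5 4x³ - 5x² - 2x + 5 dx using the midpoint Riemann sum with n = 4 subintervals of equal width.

609.375

Δx = (5.5 − (-0.5))/4 = 1.5.
Midpoints: 0.25, 1.75, 3.25, 4.75.
f(0.25) = 4.25, f(1.75) = 7.625, f(3.25) = 83, f(4.75) = 311.375.
Sum = Δx · [f(0.25) + f(1.75) + f(3.25) + f(4.75)].
Sum = 609.375.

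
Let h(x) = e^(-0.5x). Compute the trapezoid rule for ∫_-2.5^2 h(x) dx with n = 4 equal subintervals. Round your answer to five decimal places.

6.40873

Δx = (2 − (-2.5))/4 = 1.125.
h(-2.5) ≈ 3.49034, h(-1.375) ≈ 1.98874, h(-0.25) ≈ 1.13315, h(0.875) ≈ 0.64565, h(2) ≈ 0.36788.
T_4 = (Δx/2)·[h(x_0) + 2h(x_1) + 2h(x_2) + 2h(x_3) + h(x_4)].
Sum ≈ 6.40873.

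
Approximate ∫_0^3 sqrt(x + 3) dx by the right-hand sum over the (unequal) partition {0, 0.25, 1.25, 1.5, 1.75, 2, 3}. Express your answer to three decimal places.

6.596

Subinterval widths: 0.25, 1, 0.25, 0.25, 0.25, 1.
Right endpoints: 0.25, 1.25, 1.5, 1.75, 2, 3.
f(0.25) ≈ 1.803, f(1.25) ≈ 2.062, f(1.5) ≈ 2.121, f(1.75) ≈ 2.179, f(2) ≈ 2.236, f(3) ≈ 2.449.
Sum = Σ Δx_i · f(x_i).
Sum ≈ 6.596.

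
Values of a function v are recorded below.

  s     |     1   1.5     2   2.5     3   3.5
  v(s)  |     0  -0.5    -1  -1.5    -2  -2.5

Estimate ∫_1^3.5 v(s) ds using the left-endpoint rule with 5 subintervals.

Δs = 0.5.
Sum = 0.5·[0 + (-0.5) + (-1) + (-1.5) + (-2)] = -2.5.

-2.5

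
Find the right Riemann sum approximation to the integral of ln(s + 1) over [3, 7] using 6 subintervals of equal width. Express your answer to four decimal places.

7.3168

Δs = (7 − 3)/6 = 2/3.
Right endpoints: 11/3, 13/3, 5, 17/3, 19/3, 7.
f(11/3) ≈ 1.5404, f(13/3) ≈ 1.6740, f(5) ≈ 1.7918, f(17/3) ≈ 1.8971, f(19/3) ≈ 1.9924, f(7) ≈ 2.0794.
Sum = Δs · [f(11/3) + f(13/3) + f(5) + ...].
Sum ≈ 7.3168.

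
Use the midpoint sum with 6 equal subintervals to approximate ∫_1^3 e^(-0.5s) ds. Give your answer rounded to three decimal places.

Δs = (3 − 1)/6 = 1/3.
Midpoints: 7/6, 1.5, 11/6, 13/6, 2.5, 17/6.
f(7/6) ≈ 0.558, f(1.5) ≈ 0.472, f(11/6) ≈ 0.400, f(13/6) ≈ 0.338, f(2.5) ≈ 0.287, f(17/6) ≈ 0.243.
Sum = Δs · [f(7/6) + f(1.5) + f(11/6) + ...].
Sum ≈ 0.766.

0.766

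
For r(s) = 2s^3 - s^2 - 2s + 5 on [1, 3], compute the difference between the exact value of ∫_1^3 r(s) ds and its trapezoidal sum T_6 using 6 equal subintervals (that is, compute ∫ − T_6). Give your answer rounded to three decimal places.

Exact integral: ∫_1^3 r(s) ds ≈ 33.33333.
T_6 ≈ 33.74074.
Error ≈ 33.33333 − 33.74074 ≈ -0.407.

-0.407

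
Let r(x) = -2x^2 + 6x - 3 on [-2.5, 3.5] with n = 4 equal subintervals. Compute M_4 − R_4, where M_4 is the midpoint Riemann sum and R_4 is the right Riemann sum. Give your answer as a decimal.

M_4 = -36.75.
R_4 = -25.5.
M_4 − R_4 = -11.25.

-11.25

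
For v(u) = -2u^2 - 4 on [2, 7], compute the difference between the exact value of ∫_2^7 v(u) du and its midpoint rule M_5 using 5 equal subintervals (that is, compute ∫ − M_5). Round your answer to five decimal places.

-0.83333

Exact integral: ∫_2^7 v(u) du ≈ -243.3333333.
M_5 = -242.5.
Error ≈ -243.3333333 − (-242.5) ≈ -0.83333.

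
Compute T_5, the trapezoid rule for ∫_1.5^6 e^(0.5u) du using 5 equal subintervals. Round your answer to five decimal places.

36.54148

Δu = (6 − 1.5)/5 = 0.9.
f(1.5) ≈ 2.11700, f(2.4) ≈ 3.32012, f(3.3) ≈ 5.20698, f(4.2) ≈ 8.16617, f(5.1) ≈ 12.80710, f(6) ≈ 20.08554.
T_5 = (Δu/2)·[f(u_0) + 2f(u_1) + ... + 2f(u_{4}) + f(u_5)].
Sum ≈ 36.54148.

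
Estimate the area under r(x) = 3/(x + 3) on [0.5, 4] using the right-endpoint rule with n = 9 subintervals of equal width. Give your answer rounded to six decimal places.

1.998419

Δx = (4 − 0.5)/9 = 7/18.
Right endpoints: 8/9, 23/18, 5/3, 37/18, 22/9, 17/6, 29/9, 65/18, 4.
r(8/9) = 27/35, r(23/18) = 54/77, r(5/3) = 9/14, r(37/18) = 54/91, r(22/9) = 27/49, r(17/6) = 18/35, r(29/9) = 27/56, r(65/18) = 54/119, r(4) = 3/7.
Sum = Δx · [r(8/9) + r(23/18) + r(5/3) + ...].
Sum ≈ 1.998419.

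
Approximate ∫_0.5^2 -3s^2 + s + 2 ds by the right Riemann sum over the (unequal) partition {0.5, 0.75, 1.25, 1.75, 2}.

-5.171875

Subinterval widths: 0.25, 0.5, 0.5, 0.25.
Right endpoints: 0.75, 1.25, 1.75, 2.
f(0.75) = 1.0625, f(1.25) = -1.4375, f(1.75) = -5.4375, f(2) = -8.
Sum = Σ Δs_i · f(s_i).
Sum = -5.171875.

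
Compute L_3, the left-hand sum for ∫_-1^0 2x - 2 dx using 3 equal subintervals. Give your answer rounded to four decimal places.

-3.3333

Δx = (0 − (-1))/3 = 1/3.
Left endpoints: -1, -2/3, -1/3.
f(-1) = -4, f(-2/3) = -10/3, f(-1/3) = -8/3.
Sum = Δx · [f(-1) + f(-2/3) + f(-1/3)].
Sum ≈ -3.3333.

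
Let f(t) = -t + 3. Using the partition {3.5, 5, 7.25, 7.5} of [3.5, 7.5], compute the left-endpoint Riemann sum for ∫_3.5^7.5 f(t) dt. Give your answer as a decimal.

-6.3125

Subinterval widths: 1.5, 2.25, 0.25.
Left endpoints: 3.5, 5, 7.25.
f(3.5) = -0.5, f(5) = -2, f(7.25) = -4.25.
Sum = Σ Δt_i · f(t_i).
Sum = -6.3125.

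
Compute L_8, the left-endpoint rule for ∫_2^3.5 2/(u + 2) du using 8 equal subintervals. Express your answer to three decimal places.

0.650

Δu = (3.5 − 2)/8 = 0.1875.
Left endpoints: 2, 2.1875, 2.375, 2.5625, 2.75, 2.9375, 3.125, 3.3125.
f(2) = 0.5, f(2.1875) = 32/67, f(2.375) = 16/35, f(2.5625) = 32/73, f(2.75) = 8/19, f(2.9375) = 32/79, f(3.125) = 16/41, f(3.3125) = 32/85.
Sum = Δu · [f(2) + f(2.1875) + f(2.375) + ...].
Sum ≈ 0.650.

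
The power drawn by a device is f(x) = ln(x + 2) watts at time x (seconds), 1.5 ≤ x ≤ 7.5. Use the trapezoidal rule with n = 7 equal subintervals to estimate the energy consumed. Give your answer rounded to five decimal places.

10.99159

Δx = (7.5 − 1.5)/7 = 6/7.
f(1.5) ≈ 1.25276, f(33/14) ≈ 1.47182, f(45/14) ≈ 1.65140, f(57/14) ≈ 1.80359, f(69/14) ≈ 1.93565, f(81/14) ≈ 2.05229, f(93/14) ≈ 2.15673, f(7.5) ≈ 2.25129.
T_7 = (Δx/2)·[f(x_0) + 2f(x_1) + ... + 2f(x_{6}) + f(x_7)].
Sum ≈ 10.99159.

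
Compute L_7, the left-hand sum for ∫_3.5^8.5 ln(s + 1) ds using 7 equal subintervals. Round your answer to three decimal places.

9.347

Δs = (8.5 − 3.5)/7 = 5/7.
Left endpoints: 3.5, 59/14, 69/14, 79/14, 89/14, 99/14, 109/14.
f(3.5) ≈ 1.504, f(59/14) ≈ 1.651, f(69/14) ≈ 1.780, f(79/14) ≈ 1.894, f(89/14) ≈ 1.996, f(99/14) ≈ 2.088, f(109/14) ≈ 2.173.
Sum = Δs · [f(3.5) + f(59/14) + f(69/14) + ...].
Sum ≈ 9.347.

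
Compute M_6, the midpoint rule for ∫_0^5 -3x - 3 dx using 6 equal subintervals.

-52.5

Δx = (5 − 0)/6 = 5/6.
Midpoints: 5/12, 1.25, 25/12, 35/12, 3.75, 55/12.
f(5/12) = -4.25, f(1.25) = -6.75, f(25/12) = -9.25, f(35/12) = -11.75, f(3.75) = -14.25, f(55/12) = -16.75.
Sum = Δx · [f(5/12) + f(1.25) + f(25/12) + ...].
Sum = -52.5.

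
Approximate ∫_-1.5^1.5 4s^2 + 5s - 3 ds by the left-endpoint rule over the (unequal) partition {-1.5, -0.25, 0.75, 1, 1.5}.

-2.125

Subinterval widths: 1.25, 1, 0.25, 0.5.
Left endpoints: -1.5, -0.25, 0.75, 1.
f(-1.5) = -1.5, f(-0.25) = -4, f(0.75) = 3, f(1) = 6.
Sum = Σ Δs_i · f(s_i).
Sum = -2.125.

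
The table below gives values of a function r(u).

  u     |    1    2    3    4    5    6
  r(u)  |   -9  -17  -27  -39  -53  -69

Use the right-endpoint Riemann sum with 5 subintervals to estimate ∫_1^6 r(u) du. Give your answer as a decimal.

-205

Δu = 1.
Sum = 1·[(-17) + (-27) + (-39) + (-53) + (-69)] = -205.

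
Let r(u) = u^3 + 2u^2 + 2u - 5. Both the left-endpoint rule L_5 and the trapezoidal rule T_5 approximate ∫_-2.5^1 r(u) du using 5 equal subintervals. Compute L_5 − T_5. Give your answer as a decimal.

L_5 = -25.8475.
T_5 = -21.25375.
L_5 − T_5 = -4.59375.

-4.59375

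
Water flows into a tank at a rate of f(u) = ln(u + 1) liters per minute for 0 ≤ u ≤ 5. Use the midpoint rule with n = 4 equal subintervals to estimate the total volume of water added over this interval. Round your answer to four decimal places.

Δu = (5 − 0)/4 = 1.25.
Midpoints: 0.625, 1.875, 3.125, 4.375.
f(0.625) ≈ 0.4855, f(1.875) ≈ 1.0561, f(3.125) ≈ 1.4171, f(4.375) ≈ 1.6818.
Sum = Δu · [f(0.625) + f(1.875) + f(3.125) + f(4.375)].
Sum ≈ 5.8005.

5.8005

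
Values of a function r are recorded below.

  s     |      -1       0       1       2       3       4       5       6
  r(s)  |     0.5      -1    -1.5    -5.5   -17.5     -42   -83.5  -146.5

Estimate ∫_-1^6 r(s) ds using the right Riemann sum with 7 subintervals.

Δs = 1.
Sum = 1·[(-1) + (-1.5) + (-5.5) + (-17.5) + (-42) + (-83.5) + (-146.5)] = -297.5.

-297.5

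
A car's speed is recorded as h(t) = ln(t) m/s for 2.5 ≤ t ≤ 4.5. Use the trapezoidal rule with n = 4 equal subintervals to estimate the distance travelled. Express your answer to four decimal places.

2.4739

Δt = (4.5 − 2.5)/4 = 0.5.
h(2.5) ≈ 0.9163, h(3) ≈ 1.0986, h(3.5) ≈ 1.2528, h(4) ≈ 1.3863, h(4.5) ≈ 1.5041.
T_4 = (Δt/2)·[h(t_0) + 2h(t_1) + 2h(t_2) + 2h(t_3) + h(t_4)].
Sum ≈ 2.4739.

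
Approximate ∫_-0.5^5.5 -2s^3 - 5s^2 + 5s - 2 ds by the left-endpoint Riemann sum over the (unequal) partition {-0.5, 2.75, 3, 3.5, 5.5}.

-340.7890625

Subinterval widths: 3.25, 0.25, 0.5, 2.
Left endpoints: -0.5, 2.75, 3, 3.5.
f(-0.5) = -5.5, f(2.75) = -67.65625, f(3) = -86, f(3.5) = -131.5.
Sum = Σ Δs_i · f(s_i).
Sum = -340.7890625.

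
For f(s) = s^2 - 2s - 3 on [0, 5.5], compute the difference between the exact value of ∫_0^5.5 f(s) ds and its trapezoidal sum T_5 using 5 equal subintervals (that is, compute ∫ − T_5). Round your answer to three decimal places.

Exact integral: ∫_0^5.5 f(s) ds ≈ 8.70833.
T_5 = 9.8175.
Error ≈ 8.70833 − 9.8175 ≈ -1.109.

-1.109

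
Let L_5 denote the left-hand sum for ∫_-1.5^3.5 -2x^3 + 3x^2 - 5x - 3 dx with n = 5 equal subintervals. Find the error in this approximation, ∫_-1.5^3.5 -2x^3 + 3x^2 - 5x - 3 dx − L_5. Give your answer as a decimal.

Exact integral: ∫_-1.5^3.5 f(x) dx = -66.25.
L_5 = -25.
Error = -66.25 − (-25) = -41.25.

-41.25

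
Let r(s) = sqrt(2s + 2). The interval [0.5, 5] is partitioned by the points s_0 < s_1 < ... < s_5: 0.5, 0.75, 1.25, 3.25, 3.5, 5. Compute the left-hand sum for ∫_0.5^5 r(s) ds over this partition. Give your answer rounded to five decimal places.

10.83994

Subinterval widths: 0.25, 0.5, 2, 0.25, 1.5.
Left endpoints: 0.5, 0.75, 1.25, 3.25, 3.5.
r(0.5) ≈ 1.73205, r(0.75) ≈ 1.87083, r(1.25) ≈ 2.12132, r(3.25) ≈ 2.91548, r(3.5) ≈ 3.00000.
Sum = Σ Δs_i · r(s_i).
Sum ≈ 10.83994.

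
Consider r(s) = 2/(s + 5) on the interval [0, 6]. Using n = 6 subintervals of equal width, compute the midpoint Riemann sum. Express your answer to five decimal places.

1.57429

Δs = (6 − 0)/6 = 1.
Midpoints: 0.5, 1.5, 2.5, 3.5, 4.5, 5.5.
r(0.5) = 4/11, r(1.5) = 4/13, r(2.5) = 4/15, r(3.5) = 4/17, r(4.5) = 4/19, r(5.5) = 4/21.
Sum = Δs · [r(0.5) + r(1.5) + r(2.5) + ...].
Sum ≈ 1.57429.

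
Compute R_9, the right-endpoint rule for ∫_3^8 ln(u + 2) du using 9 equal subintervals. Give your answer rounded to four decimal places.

10.1686

Δu = (8 − 3)/9 = 5/9.
Right endpoints: 32/9, 37/9, 14/3, 47/9, 52/9, 19/3, 62/9, 67/9, 8.
f(32/9) ≈ 1.7148, f(37/9) ≈ 1.8101, f(14/3) ≈ 1.8971, f(47/9) ≈ 1.9772, f(52/9) ≈ 2.0513, f(19/3) ≈ 2.1203, f(62/9) ≈ 2.1848, f(67/9) ≈ 2.2454, f(8) ≈ 2.3026.
Sum = Δu · [f(32/9) + f(37/9) + f(14/3) + ...].
Sum ≈ 10.1686.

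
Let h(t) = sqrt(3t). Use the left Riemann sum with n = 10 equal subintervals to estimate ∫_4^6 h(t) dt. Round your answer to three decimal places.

7.655

Δt = (6 − 4)/10 = 0.2.
Left endpoints: 4, 4.2, 4.4, 4.6, 4.8, 5, 5.2, 5.4, 5.6, 5.8.
h(4) ≈ 3.464, h(4.2) ≈ 3.550, h(4.4) ≈ 3.633, h(4.6) ≈ 3.715, h(4.8) ≈ 3.795, h(5) ≈ 3.873, h(5.2) ≈ 3.950, h(5.4) ≈ 4.025, h(5.6) ≈ 4.099, h(5.8) ≈ 4.171.
Sum = Δt · [h(4) + h(4.2) + h(4.4) + ...].
Sum ≈ 7.655.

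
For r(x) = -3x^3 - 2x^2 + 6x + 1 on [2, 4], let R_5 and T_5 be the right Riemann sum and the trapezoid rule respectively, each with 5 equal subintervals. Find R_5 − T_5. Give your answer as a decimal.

R_5 = -216.88.
T_5 = -180.88.
R_5 − T_5 = -36.

-36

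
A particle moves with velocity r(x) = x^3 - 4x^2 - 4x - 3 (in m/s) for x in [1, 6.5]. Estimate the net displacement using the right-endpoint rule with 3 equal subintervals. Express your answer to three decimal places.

Δx = (6.5 − 1)/3 = 11/6.
Right endpoints: 17/6, 14/3, 6.5.
r(17/6) = -5119/216, r(14/3) = -193/27, r(6.5) = 76.625.
Sum = Δx · [r(17/6) + r(14/3) + r(6.5)].
Sum ≈ 83.926.

83.926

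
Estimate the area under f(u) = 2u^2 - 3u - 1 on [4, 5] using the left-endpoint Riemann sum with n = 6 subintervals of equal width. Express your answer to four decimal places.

24.9259

Δu = (5 − 4)/6 = 1/6.
Left endpoints: 4, 25/6, 13/3, 4.5, 14/3, 29/6.
f(4) = 19, f(25/6) = 191/9, f(13/3) = 212/9, f(4.5) = 26, f(14/3) = 257/9, f(29/6) = 281/9.
Sum = Δu · [f(4) + f(25/6) + f(13/3) + ...].
Sum ≈ 24.9259.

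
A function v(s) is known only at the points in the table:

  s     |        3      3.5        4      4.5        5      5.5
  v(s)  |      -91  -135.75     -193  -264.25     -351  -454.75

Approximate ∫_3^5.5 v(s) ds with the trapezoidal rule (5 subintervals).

-608.4375

Δs = 0.5.
T_5 = (0.5/2)·[(-91) + 2·(-135.75) + 2·(-193) + 2·(-264.25) + 2·(-351) + (-454.75)] = -608.4375.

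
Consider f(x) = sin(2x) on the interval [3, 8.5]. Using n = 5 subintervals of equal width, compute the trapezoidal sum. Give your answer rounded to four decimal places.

Δx = (8.5 − 3)/5 = 1.1.
f(3) ≈ -0.2794, f(4.1) ≈ 0.9407, f(5.2) ≈ -0.8278, f(6.3) ≈ 0.0336, f(7.4) ≈ 0.7883, f(8.5) ≈ -0.9614.
T_5 = (Δx/2)·[f(x_0) + 2f(x_1) + ... + 2f(x_{4}) + f(x_5)].
Sum ≈ 0.3458.

0.3458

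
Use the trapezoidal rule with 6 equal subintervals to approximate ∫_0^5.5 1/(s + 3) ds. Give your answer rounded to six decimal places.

Δs = (5.5 − 0)/6 = 11/12.
f(0) = 1/3, f(11/12) = 12/47, f(11/6) = 6/29, f(2.75) = 4/23, f(11/3) = 0.15, f(55/12) = 12/91, f(5.5) = 2/17.
T_6 = (Δs/2)·[f(s_0) + 2f(s_1) + ... + 2f(s_{5}) + f(s_6)].
Sum ≈ 1.048196.

1.048196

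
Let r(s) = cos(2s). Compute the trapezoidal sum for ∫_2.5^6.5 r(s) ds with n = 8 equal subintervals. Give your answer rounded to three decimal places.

Δs = (6.5 − 2.5)/8 = 0.5.
r(2.5) ≈ 0.284, r(3) ≈ 0.960, r(3.5) ≈ 0.754, r(4) ≈ -0.146, r(4.5) ≈ -0.911, r(5) ≈ -0.839, r(5.5) ≈ 0.004, r(6) ≈ 0.844, r(6.5) ≈ 0.907.
T_8 = (Δs/2)·[r(s_0) + 2r(s_1) + ... + 2r(s_{7}) + r(s_8)].
Sum ≈ 0.631.

0.631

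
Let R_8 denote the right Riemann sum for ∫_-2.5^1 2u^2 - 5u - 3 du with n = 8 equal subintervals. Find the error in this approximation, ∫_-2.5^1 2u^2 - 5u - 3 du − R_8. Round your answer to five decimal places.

Exact integral: ∫_-2.5^1 f(u) du ≈ 13.7083333.
R_8 ≈ 7.8066406.
Error ≈ 13.7083333 − 7.8066406 ≈ 5.90169.

5.90169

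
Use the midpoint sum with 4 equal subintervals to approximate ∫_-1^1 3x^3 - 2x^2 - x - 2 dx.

Δx = (1 − (-1))/4 = 0.5.
Midpoints: -0.75, -0.25, 0.25, 0.75.
f(-0.75) = -3.640625, f(-0.25) = -1.921875, f(0.25) = -2.328125, f(0.75) = -2.609375.
Sum = Δx · [f(-0.75) + f(-0.25) + f(0.25) + f(0.75)].
Sum = -5.25.

-5.25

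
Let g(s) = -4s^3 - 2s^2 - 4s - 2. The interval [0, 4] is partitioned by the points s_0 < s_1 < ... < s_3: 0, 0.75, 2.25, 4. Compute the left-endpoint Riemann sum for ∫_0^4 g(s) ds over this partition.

Subinterval widths: 0.75, 1.5, 1.75.
Left endpoints: 0, 0.75, 2.25.
g(0) = -2, g(0.75) = -7.8125, g(2.25) = -66.6875.
Sum = Σ Δs_i · g(s_i).
Sum = -129.921875.

-129.921875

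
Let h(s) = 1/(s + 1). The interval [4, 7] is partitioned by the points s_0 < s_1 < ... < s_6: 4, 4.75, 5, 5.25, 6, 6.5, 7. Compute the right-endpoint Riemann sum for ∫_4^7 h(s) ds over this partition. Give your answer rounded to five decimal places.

Subinterval widths: 0.75, 0.25, 0.25, 0.75, 0.5, 0.5.
Right endpoints: 4.75, 5, 5.25, 6, 6.5, 7.
h(4.75) = 4/23, h(5) = 1/6, h(5.25) = 0.16, h(6) = 1/7, h(6.5) = 2/15, h(7) = 0.125.
Sum = Σ Δs_i · h(s_i).
Sum ≈ 0.44841.

0.44841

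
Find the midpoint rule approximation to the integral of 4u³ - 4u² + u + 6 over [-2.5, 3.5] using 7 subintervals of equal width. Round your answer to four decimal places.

Δu = (3.5 − (-2.5))/7 = 6/7.
Midpoints: -29/14, -17/14, -5/14, 0.5, 19/14, 31/14, 43/14.
f(-29/14) = -16734/343, f(-17/14) = -2838/343, f(-5/14) = 1698/343, f(0.5) = 6, f(19/14) = 3426/343, f(31/14) = 10986/343, f(43/14) = 29922/343.
Sum = Δu · [f(-29/14) + f(-17/14) + f(-5/14) + ...].
Sum ≈ 71.2653.

71.2653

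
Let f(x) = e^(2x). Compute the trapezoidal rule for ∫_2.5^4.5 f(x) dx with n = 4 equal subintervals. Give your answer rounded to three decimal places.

4303.384

Δx = (4.5 − 2.5)/4 = 0.5.
f(2.5) ≈ 148.413, f(3) ≈ 403.429, f(3.5) ≈ 1096.633, f(4) ≈ 2980.958, f(4.5) ≈ 8103.084.
T_4 = (Δx/2)·[f(x_0) + 2f(x_1) + 2f(x_2) + 2f(x_3) + f(x_4)].
Sum ≈ 4303.384.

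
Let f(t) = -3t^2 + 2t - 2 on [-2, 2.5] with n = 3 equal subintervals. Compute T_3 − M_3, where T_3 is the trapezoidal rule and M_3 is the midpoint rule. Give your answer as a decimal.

T_3 = -35.4375.
M_3 = -27.84375.
T_3 − M_3 = -7.59375.

-7.59375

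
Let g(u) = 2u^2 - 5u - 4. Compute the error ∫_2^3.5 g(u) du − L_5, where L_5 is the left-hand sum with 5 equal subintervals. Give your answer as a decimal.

Exact integral: ∫_2^3.5 g(u) du = -3.375.
L_5 = -4.68.
Error = -3.375 − (-4.68) = 1.305.

1.305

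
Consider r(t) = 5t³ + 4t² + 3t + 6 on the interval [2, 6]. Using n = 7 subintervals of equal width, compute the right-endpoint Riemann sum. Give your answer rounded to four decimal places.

2300.4082

Δt = (6 − 2)/7 = 4/7.
Right endpoints: 18/7, 22/7, 26/7, 30/7, 34/7, 38/7, 6.
r(18/7) = 42936/343, r(22/7) = 72084/343, r(26/7) = 112688/343, r(30/7) = 166668/343, r(34/7) = 235944/343, r(38/7) = 322436/343, r(6) = 1248.
Sum = Δt · [r(18/7) + r(22/7) + r(26/7) + ...].
Sum ≈ 2300.4082.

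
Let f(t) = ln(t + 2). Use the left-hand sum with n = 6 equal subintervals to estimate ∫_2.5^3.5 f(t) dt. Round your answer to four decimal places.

1.5910

Δt = (3.5 − 2.5)/6 = 1/6.
Left endpoints: 2.5, 8/3, 17/6, 3, 19/6, 10/3.
f(2.5) ≈ 1.5041, f(8/3) ≈ 1.5404, f(17/6) ≈ 1.5755, f(3) ≈ 1.6094, f(19/6) ≈ 1.6422, f(10/3) ≈ 1.6740.
Sum = Δt · [f(2.5) + f(8/3) + f(17/6) + ...].
Sum ≈ 1.5910.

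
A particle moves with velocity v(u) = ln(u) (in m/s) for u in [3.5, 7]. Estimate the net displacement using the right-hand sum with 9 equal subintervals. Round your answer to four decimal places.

5.8697

Δu = (7 − 3.5)/9 = 7/18.
Right endpoints: 35/9, 77/18, 14/3, 91/18, 49/9, 35/6, 56/9, 119/18, 7.
v(35/9) ≈ 1.3581, v(77/18) ≈ 1.4534, v(14/3) ≈ 1.5404, v(91/18) ≈ 1.6205, v(49/9) ≈ 1.6946, v(35/6) ≈ 1.7636, v(56/9) ≈ 1.8281, v(119/18) ≈ 1.8888, v(7) ≈ 1.9459.
Sum = Δu · [v(35/9) + v(77/18) + v(14/3) + ...].
Sum ≈ 5.8697.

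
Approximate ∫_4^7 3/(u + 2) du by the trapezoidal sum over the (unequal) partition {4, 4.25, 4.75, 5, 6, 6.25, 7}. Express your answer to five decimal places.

1.21822

Subinterval widths: 0.25, 0.5, 0.25, 1, 0.25, 0.75.
f(4) = 0.5, f(4.25) = 0.48, f(4.75) = 4/9, f(5) = 3/7, f(6) = 0.375, f(6.25) = 4/11, f(7) = 1/3.
On each subinterval the trapezoid contributes (Δu_i/2)·[f(u_{i-1}) + f(u_i)].
Sum ≈ 1.21822.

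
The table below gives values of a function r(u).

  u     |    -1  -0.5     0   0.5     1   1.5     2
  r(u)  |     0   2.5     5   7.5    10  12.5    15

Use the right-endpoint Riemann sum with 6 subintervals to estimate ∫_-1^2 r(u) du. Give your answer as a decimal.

Δu = 0.5.
Sum = 0.5·[2.5 + 5 + 7.5 + 10 + 12.5 + 15] = 26.25.

26.25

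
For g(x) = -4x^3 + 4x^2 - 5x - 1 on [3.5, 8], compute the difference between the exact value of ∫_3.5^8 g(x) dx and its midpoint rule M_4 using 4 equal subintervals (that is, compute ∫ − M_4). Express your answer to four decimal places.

Exact integral: ∫_3.5^8 g(x) dx = -3454.3125.
M_4 ≈ -3423.462891.
Error ≈ -3454.3125 − (-3423.462891) ≈ -30.8496.

-30.8496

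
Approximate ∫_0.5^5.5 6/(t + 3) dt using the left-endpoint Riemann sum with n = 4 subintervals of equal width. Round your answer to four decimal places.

6.0063

Δt = (5.5 − 0.5)/4 = 1.25.
Left endpoints: 0.5, 1.75, 3, 4.25.
f(0.5) = 12/7, f(1.75) = 24/19, f(3) = 1, f(4.25) = 24/29.
Sum = Δt · [f(0.5) + f(1.75) + f(3) + f(4.25)].
Sum ≈ 6.0063.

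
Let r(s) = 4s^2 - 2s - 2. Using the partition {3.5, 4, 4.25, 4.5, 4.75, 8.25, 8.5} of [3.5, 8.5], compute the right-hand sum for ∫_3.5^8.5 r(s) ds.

1035.25

Subinterval widths: 0.5, 0.25, 0.25, 0.25, 3.5, 0.25.
Right endpoints: 4, 4.25, 4.5, 4.75, 8.25, 8.5.
r(4) = 54, r(4.25) = 61.75, r(4.5) = 70, r(4.75) = 78.75, r(8.25) = 253.75, r(8.5) = 270.
Sum = Σ Δs_i · r(s_i).
Sum = 1035.25.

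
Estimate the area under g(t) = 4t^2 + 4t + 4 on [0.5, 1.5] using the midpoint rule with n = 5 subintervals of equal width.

Δt = (1.5 − 0.5)/5 = 0.2.
Midpoints: 0.6, 0.8, 1, 1.2, 1.4.
g(0.6) = 7.84, g(0.8) = 9.76, g(1) = 12, g(1.2) = 14.56, g(1.4) = 17.44.
Sum = Δt · [g(0.6) + g(0.8) + g(1) + g(1.2) + g(1.4)].
Sum = 12.32.

12.32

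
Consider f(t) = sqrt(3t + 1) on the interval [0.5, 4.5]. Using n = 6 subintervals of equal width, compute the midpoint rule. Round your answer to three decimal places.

Δt = (4.5 − 0.5)/6 = 2/3.
Midpoints: 5/6, 1.5, 13/6, 17/6, 3.5, 25/6.
f(5/6) ≈ 1.871, f(1.5) ≈ 2.345, f(13/6) ≈ 2.739, f(17/6) ≈ 3.082, f(3.5) ≈ 3.391, f(25/6) ≈ 3.674.
Sum = Δt · [f(5/6) + f(1.5) + f(13/6) + ...].
Sum ≈ 11.402.

11.402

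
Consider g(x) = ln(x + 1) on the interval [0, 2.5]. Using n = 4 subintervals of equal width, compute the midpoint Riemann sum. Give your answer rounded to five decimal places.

Δx = (2.5 − 0)/4 = 0.625.
Midpoints: 0.3125, 0.9375, 1.5625, 2.1875.
g(0.3125) ≈ 0.27193, g(0.9375) ≈ 0.66140, g(1.5625) ≈ 0.94098, g(2.1875) ≈ 1.15924.
Sum = Δx · [g(0.3125) + g(0.9375) + g(1.5625) + g(2.1875)].
Sum ≈ 1.89597.

1.89597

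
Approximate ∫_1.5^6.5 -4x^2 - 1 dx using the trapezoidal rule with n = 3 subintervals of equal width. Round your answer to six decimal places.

-375.925926

Δx = (6.5 − 1.5)/3 = 5/3.
f(1.5) = -10, f(19/6) = -370/9, f(29/6) = -850/9, f(6.5) = -170.
T_3 = (Δx/2)·[f(x_0) + 2f(x_1) + 2f(x_2) + f(x_3)].
Sum ≈ -375.925926.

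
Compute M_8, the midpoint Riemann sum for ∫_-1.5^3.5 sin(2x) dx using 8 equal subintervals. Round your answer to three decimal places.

Δx = (3.5 − (-1.5))/8 = 0.625.
Midpoints: -1.1875, -0.5625, 0.0625, 0.6875, 1.3125, 1.9375, 2.5625, 3.1875.
f(-1.1875) ≈ -0.694, f(-0.5625) ≈ -0.902, f(0.0625) ≈ 0.125, f(0.6875) ≈ 0.981, f(1.3125) ≈ 0.494, f(1.9375) ≈ -0.669, f(2.5625) ≈ -0.916, f(3.1875) ≈ 0.092.
Sum = Δx · [f(-1.1875) + f(-0.5625) + f(0.0625) + ...].
Sum ≈ -0.931.

-0.931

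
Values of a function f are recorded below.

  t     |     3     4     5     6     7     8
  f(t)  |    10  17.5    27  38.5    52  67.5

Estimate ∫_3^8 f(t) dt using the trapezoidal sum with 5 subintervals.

Δt = 1.
T_5 = (1/2)·[10 + 2·17.5 + 2·27 + 2·38.5 + 2·52 + 67.5] = 173.75.

173.75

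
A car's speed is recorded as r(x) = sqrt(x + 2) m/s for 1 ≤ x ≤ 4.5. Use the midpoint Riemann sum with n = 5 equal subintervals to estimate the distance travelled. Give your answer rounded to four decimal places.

Δx = (4.5 − 1)/5 = 0.7.
Midpoints: 1.35, 2.05, 2.75, 3.45, 4.15.
r(1.35) ≈ 1.8303, r(2.05) ≈ 2.0125, r(2.75) ≈ 2.1794, r(3.45) ≈ 2.3345, r(4.15) ≈ 2.4799.
Sum = Δx · [r(1.35) + r(2.05) + r(2.75) + r(3.45) + r(4.15)].
Sum ≈ 7.5857.

7.5857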